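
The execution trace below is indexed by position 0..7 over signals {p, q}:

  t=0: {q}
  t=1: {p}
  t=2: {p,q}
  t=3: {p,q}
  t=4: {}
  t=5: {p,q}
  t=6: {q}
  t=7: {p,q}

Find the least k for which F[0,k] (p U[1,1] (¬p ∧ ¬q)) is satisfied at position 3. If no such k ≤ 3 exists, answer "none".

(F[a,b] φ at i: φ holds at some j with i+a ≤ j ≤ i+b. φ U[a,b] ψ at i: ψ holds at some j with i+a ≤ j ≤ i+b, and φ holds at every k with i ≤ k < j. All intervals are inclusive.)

0

Scan j = 3,4,… for (p U[1,1] (¬p ∧ ¬q)):
  j=3: holds
First hit at j=3, so smallest k = 3-3 = 0.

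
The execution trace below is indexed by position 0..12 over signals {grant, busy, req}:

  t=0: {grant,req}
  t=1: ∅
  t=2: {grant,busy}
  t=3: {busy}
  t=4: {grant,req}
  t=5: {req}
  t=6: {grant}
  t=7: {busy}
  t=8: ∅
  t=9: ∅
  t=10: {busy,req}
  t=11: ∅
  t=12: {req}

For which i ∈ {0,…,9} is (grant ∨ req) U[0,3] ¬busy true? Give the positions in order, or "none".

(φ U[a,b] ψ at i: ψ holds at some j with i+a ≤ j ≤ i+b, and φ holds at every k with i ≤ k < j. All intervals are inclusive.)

Evaluate at each i in [0,9]:
  i=0: ✓ (rhs at j=0)
  i=1: ✓ (rhs at j=1)
  i=2: ✗ (lhs fails at k=3 before rhs at j=4)
  i=3: ✗ (lhs fails at k=3 before rhs at j=4)
  i=4: ✓ (rhs at j=4)
  i=5: ✓ (rhs at j=5)
  i=6: ✓ (rhs at j=6)
  i=7: ✗ (lhs fails at k=7 before rhs at j=8)
  i=8: ✓ (rhs at j=8)
  i=9: ✓ (rhs at j=9)

0, 1, 4, 5, 6, 8, 9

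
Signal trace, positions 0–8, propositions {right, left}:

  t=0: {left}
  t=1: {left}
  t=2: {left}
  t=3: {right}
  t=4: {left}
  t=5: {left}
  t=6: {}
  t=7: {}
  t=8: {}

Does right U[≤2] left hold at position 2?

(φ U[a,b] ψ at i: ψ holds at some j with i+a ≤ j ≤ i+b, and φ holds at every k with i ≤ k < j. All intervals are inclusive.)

True

Need some j in [2,4] with left, and right at every k in [2,j-1].
  j=2: left holds; no prefix to check → satisfied.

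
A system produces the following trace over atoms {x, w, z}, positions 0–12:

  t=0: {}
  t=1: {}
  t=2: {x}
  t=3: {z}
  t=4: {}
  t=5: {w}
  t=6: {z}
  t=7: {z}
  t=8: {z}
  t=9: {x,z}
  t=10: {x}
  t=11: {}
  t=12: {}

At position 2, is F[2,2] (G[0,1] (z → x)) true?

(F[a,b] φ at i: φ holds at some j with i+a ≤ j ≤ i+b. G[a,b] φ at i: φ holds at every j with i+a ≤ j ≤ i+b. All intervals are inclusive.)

Check G[0,1] (z → x) at each j in [4,4]:
  j=4: holds on [4,5]
Found at j=4 → formula holds.

Holds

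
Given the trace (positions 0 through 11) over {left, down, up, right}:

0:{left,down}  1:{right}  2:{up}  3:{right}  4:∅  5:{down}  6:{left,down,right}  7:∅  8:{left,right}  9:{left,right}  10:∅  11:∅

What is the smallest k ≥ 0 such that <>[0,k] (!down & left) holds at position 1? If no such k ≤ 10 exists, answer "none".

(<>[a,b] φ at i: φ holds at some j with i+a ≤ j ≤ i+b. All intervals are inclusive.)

7

Scan j = 1,2,… for (!down & left):
  j=1: fails
  j=2: fails
  j=3: fails
  j=4: fails
  j=5: fails
  j=6: fails
  j=7: fails
  j=8: holds
First hit at j=8, so smallest k = 8-1 = 7.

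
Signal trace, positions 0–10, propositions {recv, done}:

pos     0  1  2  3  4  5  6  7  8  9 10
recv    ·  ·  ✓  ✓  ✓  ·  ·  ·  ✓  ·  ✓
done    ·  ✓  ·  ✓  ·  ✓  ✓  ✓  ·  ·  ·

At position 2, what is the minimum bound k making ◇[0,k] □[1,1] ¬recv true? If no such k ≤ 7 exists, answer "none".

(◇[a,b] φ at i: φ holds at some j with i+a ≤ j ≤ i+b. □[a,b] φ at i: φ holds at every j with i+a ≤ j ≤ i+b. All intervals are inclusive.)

2

Scan j = 2,3,… for □[1,1] ¬recv:
  j=2: fails
  j=3: fails
  j=4: holds
First hit at j=4, so smallest k = 4-2 = 2.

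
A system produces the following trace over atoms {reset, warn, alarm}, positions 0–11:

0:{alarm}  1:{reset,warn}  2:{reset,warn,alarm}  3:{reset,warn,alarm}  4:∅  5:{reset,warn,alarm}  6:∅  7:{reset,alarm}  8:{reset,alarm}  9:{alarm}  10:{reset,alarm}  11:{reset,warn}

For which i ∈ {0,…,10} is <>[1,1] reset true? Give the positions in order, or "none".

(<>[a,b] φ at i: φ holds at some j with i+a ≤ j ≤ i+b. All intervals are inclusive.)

Evaluate at each i in [0,10]:
  i=0: ✓ (witness j=1)
  i=1: ✓ (witness j=2)
  i=2: ✓ (witness j=3)
  i=3: ✗ (none in [4,4])
  i=4: ✓ (witness j=5)
  i=5: ✗ (none in [6,6])
  i=6: ✓ (witness j=7)
  i=7: ✓ (witness j=8)
  i=8: ✗ (none in [9,9])
  i=9: ✓ (witness j=10)
  i=10: ✓ (witness j=11)

0, 1, 2, 4, 6, 7, 9, 10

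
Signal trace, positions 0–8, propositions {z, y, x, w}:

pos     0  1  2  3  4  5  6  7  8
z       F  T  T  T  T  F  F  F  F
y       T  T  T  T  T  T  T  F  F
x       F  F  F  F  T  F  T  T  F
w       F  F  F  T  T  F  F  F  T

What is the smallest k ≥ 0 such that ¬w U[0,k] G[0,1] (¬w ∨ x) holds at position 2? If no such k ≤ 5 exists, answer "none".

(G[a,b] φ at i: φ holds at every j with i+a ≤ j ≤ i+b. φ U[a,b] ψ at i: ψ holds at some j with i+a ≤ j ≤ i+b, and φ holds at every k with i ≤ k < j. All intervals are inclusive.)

none

Need earliest j ≥ 2 with G[0,1] (¬w ∨ x), and ¬w at every k in [2,j-1].
  j=2: rhs fails.
  j=3: rhs fails.
  j=4: rhs holds but lhs fails at k=3.
  j=5: rhs holds but lhs fails at k=3.
  j=6: rhs holds but lhs fails at k=3.
  j=7: rhs fails.
No witness within the range → none.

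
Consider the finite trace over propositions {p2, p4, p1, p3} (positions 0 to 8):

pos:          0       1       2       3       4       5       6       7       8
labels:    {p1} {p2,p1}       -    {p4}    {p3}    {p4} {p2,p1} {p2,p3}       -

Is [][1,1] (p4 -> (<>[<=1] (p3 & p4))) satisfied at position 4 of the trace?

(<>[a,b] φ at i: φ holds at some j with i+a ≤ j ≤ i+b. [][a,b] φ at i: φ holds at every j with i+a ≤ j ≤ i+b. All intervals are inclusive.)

No

Check (p4 -> (<>[<=1] (p3 & p4))) at every j in [5,5]:
  j=5: antecedent true; consequent fails (none in [5,6]) → ✗
Fails at j=5 → formula fails.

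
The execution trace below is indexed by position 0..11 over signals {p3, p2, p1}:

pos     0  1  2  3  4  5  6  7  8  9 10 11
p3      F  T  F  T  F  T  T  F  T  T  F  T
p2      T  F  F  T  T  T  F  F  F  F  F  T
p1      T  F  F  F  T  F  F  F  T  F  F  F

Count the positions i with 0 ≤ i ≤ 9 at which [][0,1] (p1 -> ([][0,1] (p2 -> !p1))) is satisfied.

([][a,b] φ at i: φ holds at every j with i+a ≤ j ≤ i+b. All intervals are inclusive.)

7

Evaluate at each i in [0,9]:
  i=0: ✗ (fails at j=0)
  i=1: ✓ (all of [1,2])
  i=2: ✓ (all of [2,3])
  i=3: ✗ (fails at j=4)
  i=4: ✗ (fails at j=4)
  i=5: ✓ (all of [5,6])
  i=6: ✓ (all of [6,7])
  i=7: ✓ (all of [7,8])
  i=8: ✓ (all of [8,9])
  i=9: ✓ (all of [9,10])
Positions where it holds: {1, 2, 5, 6, 7, 8, 9} → 7.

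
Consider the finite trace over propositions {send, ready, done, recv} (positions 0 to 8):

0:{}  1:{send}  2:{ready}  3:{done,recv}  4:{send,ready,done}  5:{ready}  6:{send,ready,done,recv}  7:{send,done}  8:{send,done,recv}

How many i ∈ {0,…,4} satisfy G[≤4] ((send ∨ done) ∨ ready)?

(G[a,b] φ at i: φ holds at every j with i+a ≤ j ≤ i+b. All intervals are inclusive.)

Evaluate at each i in [0,4]:
  i=0: ✗ (fails at j=0)
  i=1: ✓ (all of [1,5])
  i=2: ✓ (all of [2,6])
  i=3: ✓ (all of [3,7])
  i=4: ✓ (all of [4,8])
Positions where it holds: {1, 2, 3, 4} → 4.

4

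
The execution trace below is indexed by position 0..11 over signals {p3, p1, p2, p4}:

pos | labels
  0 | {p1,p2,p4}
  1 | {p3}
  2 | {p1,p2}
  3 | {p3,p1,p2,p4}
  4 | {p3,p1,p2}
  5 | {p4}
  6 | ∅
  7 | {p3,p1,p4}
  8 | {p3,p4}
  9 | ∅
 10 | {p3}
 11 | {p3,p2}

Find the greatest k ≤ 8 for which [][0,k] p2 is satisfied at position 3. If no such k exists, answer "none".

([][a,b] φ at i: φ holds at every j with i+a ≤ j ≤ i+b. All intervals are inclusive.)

1

p2 must hold from j=3 onward; find where it first fails.
  j=3: holds
  j=4: holds
  j=5: fails
Holds on [3,4], so largest k = 1.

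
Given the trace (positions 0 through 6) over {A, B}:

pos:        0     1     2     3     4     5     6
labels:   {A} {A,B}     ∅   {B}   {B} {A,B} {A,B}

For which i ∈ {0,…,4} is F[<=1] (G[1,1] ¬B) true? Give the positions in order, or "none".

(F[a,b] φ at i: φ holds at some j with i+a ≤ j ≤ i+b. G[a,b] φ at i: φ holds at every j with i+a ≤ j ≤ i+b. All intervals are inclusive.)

0, 1

Evaluate at each i in [0,4]:
  i=0: ✓ (witness j=1)
  i=1: ✓ (witness j=1)
  i=2: ✗ (none in [2,3])
  i=3: ✗ (none in [3,4])
  i=4: ✗ (none in [4,5])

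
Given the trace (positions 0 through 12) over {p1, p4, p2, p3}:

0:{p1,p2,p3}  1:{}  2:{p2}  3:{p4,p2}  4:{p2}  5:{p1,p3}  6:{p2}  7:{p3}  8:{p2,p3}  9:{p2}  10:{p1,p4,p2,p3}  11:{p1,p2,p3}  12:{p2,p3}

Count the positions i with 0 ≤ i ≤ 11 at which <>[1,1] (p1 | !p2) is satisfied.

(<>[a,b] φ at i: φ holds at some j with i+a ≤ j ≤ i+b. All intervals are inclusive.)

Evaluate at each i in [0,11]:
  i=0: ✓ (witness j=1)
  i=1: ✗ (none in [2,2])
  i=2: ✗ (none in [3,3])
  i=3: ✗ (none in [4,4])
  i=4: ✓ (witness j=5)
  i=5: ✗ (none in [6,6])
  i=6: ✓ (witness j=7)
  i=7: ✗ (none in [8,8])
  i=8: ✗ (none in [9,9])
  i=9: ✓ (witness j=10)
  i=10: ✓ (witness j=11)
  i=11: ✗ (none in [12,12])
Positions where it holds: {0, 4, 6, 9, 10} → 5.

5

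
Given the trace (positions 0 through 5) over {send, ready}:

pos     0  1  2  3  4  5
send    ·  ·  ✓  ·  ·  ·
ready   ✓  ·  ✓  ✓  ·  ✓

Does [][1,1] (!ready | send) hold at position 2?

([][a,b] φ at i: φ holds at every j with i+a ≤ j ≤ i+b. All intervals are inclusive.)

Check (!ready | send) at every j in [3,3]:
  j=3: false
Fails at j=3 → formula fails.

No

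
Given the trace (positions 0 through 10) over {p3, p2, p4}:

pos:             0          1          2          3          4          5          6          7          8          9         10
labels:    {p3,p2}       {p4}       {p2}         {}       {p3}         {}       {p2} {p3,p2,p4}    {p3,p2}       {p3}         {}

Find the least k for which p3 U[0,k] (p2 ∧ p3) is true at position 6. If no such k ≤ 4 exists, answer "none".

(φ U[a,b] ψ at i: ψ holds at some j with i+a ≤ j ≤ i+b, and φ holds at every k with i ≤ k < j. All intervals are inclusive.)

Need earliest j ≥ 6 with (p2 ∧ p3), and p3 at every k in [6,j-1].
  j=6: rhs fails.
  j=7: rhs holds but lhs fails at k=6.
  j=8: rhs holds but lhs fails at k=6.
  j=9: rhs fails.
  j=10: rhs fails.
No witness within the range → none.

none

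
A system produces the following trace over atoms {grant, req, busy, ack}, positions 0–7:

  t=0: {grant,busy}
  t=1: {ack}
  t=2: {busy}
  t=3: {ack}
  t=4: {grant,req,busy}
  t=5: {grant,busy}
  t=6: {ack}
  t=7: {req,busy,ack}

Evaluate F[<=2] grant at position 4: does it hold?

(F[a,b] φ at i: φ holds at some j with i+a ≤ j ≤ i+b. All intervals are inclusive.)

Yes

Check grant at each j in [4,6]:
  j=4: true
  j=5: true
  j=6: false
Found at j=4 → formula holds.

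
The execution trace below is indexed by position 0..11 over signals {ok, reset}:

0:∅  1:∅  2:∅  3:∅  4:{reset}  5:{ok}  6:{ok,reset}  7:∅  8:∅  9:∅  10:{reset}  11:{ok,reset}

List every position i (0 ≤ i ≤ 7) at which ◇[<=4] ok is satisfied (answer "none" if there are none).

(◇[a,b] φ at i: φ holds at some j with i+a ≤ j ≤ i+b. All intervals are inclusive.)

Evaluate at each i in [0,7]:
  i=0: ✗ (none in [0,4])
  i=1: ✓ (witness j=5)
  i=2: ✓ (witness j=5)
  i=3: ✓ (witness j=5)
  i=4: ✓ (witness j=5)
  i=5: ✓ (witness j=5)
  i=6: ✓ (witness j=6)
  i=7: ✓ (witness j=11)

1, 2, 3, 4, 5, 6, 7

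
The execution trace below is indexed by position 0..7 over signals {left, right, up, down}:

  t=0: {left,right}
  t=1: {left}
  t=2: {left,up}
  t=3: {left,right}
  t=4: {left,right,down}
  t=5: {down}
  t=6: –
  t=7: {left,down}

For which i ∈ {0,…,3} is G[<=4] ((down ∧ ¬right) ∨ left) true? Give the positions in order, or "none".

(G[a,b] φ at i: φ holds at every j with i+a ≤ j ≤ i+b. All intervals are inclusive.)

0, 1

Evaluate at each i in [0,3]:
  i=0: ✓ (all of [0,4])
  i=1: ✓ (all of [1,5])
  i=2: ✗ (fails at j=6)
  i=3: ✗ (fails at j=6)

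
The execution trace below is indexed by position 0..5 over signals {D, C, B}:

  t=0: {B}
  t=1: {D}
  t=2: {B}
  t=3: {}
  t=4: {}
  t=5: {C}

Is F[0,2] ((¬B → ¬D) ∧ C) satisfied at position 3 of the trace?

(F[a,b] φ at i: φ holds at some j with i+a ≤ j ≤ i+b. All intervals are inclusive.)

Check ((¬B → ¬D) ∧ C) at each j in [3,5]:
  j=3: false
  j=4: false
  j=5: true
Found at j=5 → formula holds.

Yes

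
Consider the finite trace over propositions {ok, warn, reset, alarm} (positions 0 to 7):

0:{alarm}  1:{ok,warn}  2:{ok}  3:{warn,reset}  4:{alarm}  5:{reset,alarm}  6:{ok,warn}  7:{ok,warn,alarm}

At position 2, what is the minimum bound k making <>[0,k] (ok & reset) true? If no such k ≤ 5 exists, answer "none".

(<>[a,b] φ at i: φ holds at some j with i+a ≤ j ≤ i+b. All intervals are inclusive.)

Scan j = 2,3,… for (ok & reset):
  j=2: fails
  j=3: fails
  j=4: fails
  j=5: fails
  j=6: fails
  j=7: fails
No j in [2,7] satisfies it → none.

none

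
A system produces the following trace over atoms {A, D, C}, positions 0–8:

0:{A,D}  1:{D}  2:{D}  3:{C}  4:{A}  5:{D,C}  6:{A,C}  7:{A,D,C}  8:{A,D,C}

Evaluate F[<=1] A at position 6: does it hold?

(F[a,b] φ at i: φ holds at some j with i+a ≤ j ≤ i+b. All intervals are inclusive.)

Check A at each j in [6,7]:
  j=6: true
  j=7: true
Found at j=6 → formula holds.

True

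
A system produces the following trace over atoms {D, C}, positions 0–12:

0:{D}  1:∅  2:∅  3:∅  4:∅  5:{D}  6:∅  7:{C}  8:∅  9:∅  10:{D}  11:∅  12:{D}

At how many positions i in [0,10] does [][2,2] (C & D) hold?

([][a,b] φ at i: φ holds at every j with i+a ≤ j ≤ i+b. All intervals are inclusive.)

Evaluate at each i in [0,10]:
  i=0: ✗ (fails at j=2)
  i=1: ✗ (fails at j=3)
  i=2: ✗ (fails at j=4)
  i=3: ✗ (fails at j=5)
  i=4: ✗ (fails at j=6)
  i=5: ✗ (fails at j=7)
  i=6: ✗ (fails at j=8)
  i=7: ✗ (fails at j=9)
  i=8: ✗ (fails at j=10)
  i=9: ✗ (fails at j=11)
  i=10: ✗ (fails at j=12)
Positions where it holds: {} → 0.

0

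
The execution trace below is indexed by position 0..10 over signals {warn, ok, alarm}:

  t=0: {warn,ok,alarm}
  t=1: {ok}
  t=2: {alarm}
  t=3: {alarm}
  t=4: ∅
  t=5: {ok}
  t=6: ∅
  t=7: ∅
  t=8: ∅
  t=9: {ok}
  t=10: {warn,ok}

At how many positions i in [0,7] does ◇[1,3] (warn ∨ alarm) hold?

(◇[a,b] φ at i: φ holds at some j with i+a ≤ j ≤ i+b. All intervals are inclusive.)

4

Evaluate at each i in [0,7]:
  i=0: ✓ (witness j=2)
  i=1: ✓ (witness j=2)
  i=2: ✓ (witness j=3)
  i=3: ✗ (none in [4,6])
  i=4: ✗ (none in [5,7])
  i=5: ✗ (none in [6,8])
  i=6: ✗ (none in [7,9])
  i=7: ✓ (witness j=10)
Positions where it holds: {0, 1, 2, 7} → 4.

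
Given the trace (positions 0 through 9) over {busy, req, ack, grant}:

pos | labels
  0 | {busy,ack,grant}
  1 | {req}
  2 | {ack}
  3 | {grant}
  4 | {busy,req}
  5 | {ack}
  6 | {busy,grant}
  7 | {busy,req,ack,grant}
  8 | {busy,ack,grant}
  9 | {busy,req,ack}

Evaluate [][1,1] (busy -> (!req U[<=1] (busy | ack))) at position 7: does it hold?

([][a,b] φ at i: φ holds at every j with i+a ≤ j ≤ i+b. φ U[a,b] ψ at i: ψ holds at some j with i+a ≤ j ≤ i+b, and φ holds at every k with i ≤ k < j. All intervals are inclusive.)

Check (busy -> (!req U[<=1] (busy | ack))) at every j in [8,8]:
  j=8: antecedent true; consequent holds → ✓
All positions satisfy it → formula holds.

True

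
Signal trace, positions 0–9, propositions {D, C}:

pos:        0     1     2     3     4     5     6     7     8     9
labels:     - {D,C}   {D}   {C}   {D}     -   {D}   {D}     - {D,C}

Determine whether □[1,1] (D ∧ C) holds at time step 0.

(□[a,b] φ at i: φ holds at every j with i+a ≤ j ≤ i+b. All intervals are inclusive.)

Check (D ∧ C) at every j in [1,1]:
  j=1: true
All positions satisfy it → formula holds.

Holds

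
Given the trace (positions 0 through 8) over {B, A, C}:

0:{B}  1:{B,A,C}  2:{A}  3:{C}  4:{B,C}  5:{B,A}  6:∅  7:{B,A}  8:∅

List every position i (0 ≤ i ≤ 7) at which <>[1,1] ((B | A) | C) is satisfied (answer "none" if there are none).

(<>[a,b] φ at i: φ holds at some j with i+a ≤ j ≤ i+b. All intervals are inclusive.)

Evaluate at each i in [0,7]:
  i=0: ✓ (witness j=1)
  i=1: ✓ (witness j=2)
  i=2: ✓ (witness j=3)
  i=3: ✓ (witness j=4)
  i=4: ✓ (witness j=5)
  i=5: ✗ (none in [6,6])
  i=6: ✓ (witness j=7)
  i=7: ✗ (none in [8,8])

0, 1, 2, 3, 4, 6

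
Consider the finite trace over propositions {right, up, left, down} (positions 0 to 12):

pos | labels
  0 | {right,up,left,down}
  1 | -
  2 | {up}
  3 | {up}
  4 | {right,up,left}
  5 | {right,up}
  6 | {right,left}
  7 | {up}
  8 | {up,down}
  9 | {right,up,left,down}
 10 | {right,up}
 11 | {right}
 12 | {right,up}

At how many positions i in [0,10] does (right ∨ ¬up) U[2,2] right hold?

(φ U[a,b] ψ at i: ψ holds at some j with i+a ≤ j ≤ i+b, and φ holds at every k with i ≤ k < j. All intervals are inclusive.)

3

Evaluate at each i in [0,10]:
  i=0: ✗ (no rhs in [2,2])
  i=1: ✗ (no rhs in [3,3])
  i=2: ✗ (lhs fails at k=2 before rhs at j=4)
  i=3: ✗ (lhs fails at k=3 before rhs at j=5)
  i=4: ✓ (rhs at j=6; lhs holds on [4,5])
  i=5: ✗ (no rhs in [7,7])
  i=6: ✗ (no rhs in [8,8])
  i=7: ✗ (lhs fails at k=7 before rhs at j=9)
  i=8: ✗ (lhs fails at k=8 before rhs at j=10)
  i=9: ✓ (rhs at j=11; lhs holds on [9,10])
  i=10: ✓ (rhs at j=12; lhs holds on [10,11])
Positions where it holds: {4, 9, 10} → 3.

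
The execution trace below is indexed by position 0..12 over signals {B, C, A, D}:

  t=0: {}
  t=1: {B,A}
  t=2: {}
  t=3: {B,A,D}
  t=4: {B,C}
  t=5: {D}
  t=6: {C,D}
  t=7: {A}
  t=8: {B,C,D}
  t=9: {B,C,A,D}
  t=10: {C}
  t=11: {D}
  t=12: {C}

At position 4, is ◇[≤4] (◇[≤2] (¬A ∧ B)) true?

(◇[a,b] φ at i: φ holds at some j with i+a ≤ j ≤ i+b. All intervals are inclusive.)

Yes

Check ◇[≤2] (¬A ∧ B) at each j in [4,8]:
  j=4: holds (witness at 4)
  j=5: fails (none in [5,7])
  j=6: holds (witness at 8)
  j=7: holds (witness at 8)
  j=8: holds (witness at 8)
Found at j=4 → formula holds.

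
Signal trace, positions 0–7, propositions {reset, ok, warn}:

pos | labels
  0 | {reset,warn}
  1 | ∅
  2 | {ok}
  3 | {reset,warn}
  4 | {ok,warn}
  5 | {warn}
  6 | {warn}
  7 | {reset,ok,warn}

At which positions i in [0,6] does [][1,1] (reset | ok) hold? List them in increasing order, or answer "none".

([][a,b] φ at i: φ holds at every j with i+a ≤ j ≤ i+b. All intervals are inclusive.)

Evaluate at each i in [0,6]:
  i=0: ✗ (fails at j=1)
  i=1: ✓ (all of [2,2])
  i=2: ✓ (all of [3,3])
  i=3: ✓ (all of [4,4])
  i=4: ✗ (fails at j=5)
  i=5: ✗ (fails at j=6)
  i=6: ✓ (all of [7,7])

1, 2, 3, 6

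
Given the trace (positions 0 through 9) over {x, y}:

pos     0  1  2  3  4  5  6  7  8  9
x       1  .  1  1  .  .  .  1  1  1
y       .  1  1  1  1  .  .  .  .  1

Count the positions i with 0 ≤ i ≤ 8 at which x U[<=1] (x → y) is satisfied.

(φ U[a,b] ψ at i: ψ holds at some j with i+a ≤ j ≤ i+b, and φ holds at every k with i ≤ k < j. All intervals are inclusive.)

Evaluate at each i in [0,8]:
  i=0: ✓ (rhs at j=1; lhs holds on [0,0])
  i=1: ✓ (rhs at j=1)
  i=2: ✓ (rhs at j=2)
  i=3: ✓ (rhs at j=3)
  i=4: ✓ (rhs at j=4)
  i=5: ✓ (rhs at j=5)
  i=6: ✓ (rhs at j=6)
  i=7: ✗ (no rhs in [7,8])
  i=8: ✓ (rhs at j=9; lhs holds on [8,8])
Positions where it holds: {0, 1, 2, 3, 4, 5, 6, 8} → 8.

8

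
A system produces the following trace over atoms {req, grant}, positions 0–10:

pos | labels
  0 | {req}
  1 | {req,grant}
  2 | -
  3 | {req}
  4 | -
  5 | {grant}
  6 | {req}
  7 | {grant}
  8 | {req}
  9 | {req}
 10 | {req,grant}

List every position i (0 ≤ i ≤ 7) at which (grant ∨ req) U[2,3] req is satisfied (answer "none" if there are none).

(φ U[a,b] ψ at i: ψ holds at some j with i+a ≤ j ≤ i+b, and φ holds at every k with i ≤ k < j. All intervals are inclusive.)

5, 6, 7

Evaluate at each i in [0,7]:
  i=0: ✗ (lhs fails at k=2 before rhs at j=3)
  i=1: ✗ (lhs fails at k=2 before rhs at j=3)
  i=2: ✗ (no rhs in [4,5])
  i=3: ✗ (lhs fails at k=4 before rhs at j=6)
  i=4: ✗ (lhs fails at k=4 before rhs at j=6)
  i=5: ✓ (rhs at j=8; lhs holds on [5,7])
  i=6: ✓ (rhs at j=8; lhs holds on [6,7])
  i=7: ✓ (rhs at j=9; lhs holds on [7,8])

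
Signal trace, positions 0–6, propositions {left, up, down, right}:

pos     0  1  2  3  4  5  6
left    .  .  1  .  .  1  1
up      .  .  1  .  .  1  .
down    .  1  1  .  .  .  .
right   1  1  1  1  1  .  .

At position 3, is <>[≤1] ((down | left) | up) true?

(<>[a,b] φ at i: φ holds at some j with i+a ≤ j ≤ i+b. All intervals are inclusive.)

Does not hold

Check ((down | left) | up) at each j in [3,4]:
  j=3: false
  j=4: false
No position in the window satisfies it → formula fails.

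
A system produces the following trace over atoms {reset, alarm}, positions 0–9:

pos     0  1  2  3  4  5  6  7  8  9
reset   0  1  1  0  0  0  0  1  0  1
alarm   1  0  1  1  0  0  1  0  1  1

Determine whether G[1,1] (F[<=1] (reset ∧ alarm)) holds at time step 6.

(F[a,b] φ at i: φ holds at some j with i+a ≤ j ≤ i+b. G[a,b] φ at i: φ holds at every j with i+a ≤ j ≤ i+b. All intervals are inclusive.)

Does not hold

Check F[<=1] (reset ∧ alarm) at every j in [7,7]:
  j=7: fails (none in [7,8])
Fails at j=7 → formula fails.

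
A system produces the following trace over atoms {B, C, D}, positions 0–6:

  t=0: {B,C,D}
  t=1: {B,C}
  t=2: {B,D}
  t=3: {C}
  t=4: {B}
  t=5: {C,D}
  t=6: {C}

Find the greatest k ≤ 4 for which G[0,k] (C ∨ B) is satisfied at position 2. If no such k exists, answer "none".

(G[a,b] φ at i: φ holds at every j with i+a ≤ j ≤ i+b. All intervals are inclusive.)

4

(C ∨ B) must hold from j=2 onward; find where it first fails.
  j=2: holds
  j=3: holds
  j=4: holds
  j=5: holds
  j=6: holds
Holds through j=6; largest k = 4.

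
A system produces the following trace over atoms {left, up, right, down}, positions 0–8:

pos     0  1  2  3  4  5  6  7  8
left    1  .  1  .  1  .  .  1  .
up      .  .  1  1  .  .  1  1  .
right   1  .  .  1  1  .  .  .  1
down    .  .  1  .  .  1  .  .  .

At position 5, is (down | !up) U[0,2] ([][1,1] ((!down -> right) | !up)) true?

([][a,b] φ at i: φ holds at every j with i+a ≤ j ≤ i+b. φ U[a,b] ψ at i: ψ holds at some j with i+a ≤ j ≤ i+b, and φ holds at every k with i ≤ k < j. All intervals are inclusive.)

Need some j in [5,7] with [][1,1] ((!down -> right) | !up), and (down | !up) at every k in [5,j-1].
  j=5: [][1,1] ((!down -> right) | !up) — fails at 6.
  j=6: [][1,1] ((!down -> right) | !up) — fails at 7.
  j=7: [][1,1] ((!down -> right) | !up) holds, but (down | !up) fails at k=6 → not this j.
No j in the window works → until fails.

No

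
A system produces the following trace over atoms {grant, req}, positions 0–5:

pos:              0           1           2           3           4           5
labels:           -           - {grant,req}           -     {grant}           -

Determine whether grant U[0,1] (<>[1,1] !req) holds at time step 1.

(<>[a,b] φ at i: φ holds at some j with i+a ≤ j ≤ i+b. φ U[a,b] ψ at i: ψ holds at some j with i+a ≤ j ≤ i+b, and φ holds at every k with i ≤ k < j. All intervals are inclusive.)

No

Need some j in [1,2] with <>[1,1] !req, and grant at every k in [1,j-1].
  j=1: <>[1,1] !req — fails (none in [2,2]).
  j=2: <>[1,1] !req holds, but grant fails at k=1 → not this j.
No j in the window works → until fails.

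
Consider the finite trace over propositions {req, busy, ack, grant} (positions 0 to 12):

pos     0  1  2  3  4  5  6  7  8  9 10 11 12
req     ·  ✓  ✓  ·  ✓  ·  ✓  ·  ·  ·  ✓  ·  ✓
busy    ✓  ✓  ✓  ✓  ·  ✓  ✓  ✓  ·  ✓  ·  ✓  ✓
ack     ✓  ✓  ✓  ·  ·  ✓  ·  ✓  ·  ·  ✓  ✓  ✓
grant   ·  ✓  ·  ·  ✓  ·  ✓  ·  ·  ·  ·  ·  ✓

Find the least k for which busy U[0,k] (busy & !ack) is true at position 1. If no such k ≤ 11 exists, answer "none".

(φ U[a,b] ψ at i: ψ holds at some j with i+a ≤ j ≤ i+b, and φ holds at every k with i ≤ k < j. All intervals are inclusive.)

Need earliest j ≥ 1 with (busy & !ack), and busy at every k in [1,j-1].
  j=1: rhs fails.
  j=2: rhs fails.
  j=3: rhs holds; lhs holds on [1,2]. k = 2.

2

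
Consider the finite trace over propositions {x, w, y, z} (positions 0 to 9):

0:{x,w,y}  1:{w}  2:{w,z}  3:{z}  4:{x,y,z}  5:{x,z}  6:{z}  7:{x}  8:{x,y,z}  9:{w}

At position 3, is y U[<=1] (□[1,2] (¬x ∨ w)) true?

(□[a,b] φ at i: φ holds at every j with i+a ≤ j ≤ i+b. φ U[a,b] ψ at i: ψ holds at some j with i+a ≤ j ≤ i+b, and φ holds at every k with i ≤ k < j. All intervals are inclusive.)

No

Need some j in [3,4] with □[1,2] (¬x ∨ w), and y at every k in [3,j-1].
  j=3: □[1,2] (¬x ∨ w) — fails at 4.
  j=4: □[1,2] (¬x ∨ w) — fails at 5.
No j in the window works → until fails.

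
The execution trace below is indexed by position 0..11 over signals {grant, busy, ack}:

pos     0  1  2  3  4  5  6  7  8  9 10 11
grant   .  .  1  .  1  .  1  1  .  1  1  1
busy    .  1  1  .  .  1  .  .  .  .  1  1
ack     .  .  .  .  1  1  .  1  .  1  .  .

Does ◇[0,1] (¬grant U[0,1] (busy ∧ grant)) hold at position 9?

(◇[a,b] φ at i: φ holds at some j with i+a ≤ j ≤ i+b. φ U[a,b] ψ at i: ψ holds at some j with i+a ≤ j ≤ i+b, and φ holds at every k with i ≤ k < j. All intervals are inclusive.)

Yes

Check (¬grant U[0,1] (busy ∧ grant)) at each j in [9,10]:
  j=9: fails
  j=10: holds
Found at j=10 → formula holds.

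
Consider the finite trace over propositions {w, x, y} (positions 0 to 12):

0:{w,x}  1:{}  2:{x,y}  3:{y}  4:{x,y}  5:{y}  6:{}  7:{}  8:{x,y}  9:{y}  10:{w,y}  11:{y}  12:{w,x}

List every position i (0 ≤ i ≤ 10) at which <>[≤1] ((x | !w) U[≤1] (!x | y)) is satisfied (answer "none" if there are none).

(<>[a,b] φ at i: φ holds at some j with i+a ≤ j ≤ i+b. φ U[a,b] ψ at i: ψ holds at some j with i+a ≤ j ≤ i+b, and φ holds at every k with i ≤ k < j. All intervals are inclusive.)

0, 1, 2, 3, 4, 5, 6, 7, 8, 9, 10

Evaluate at each i in [0,10]:
  i=0: ✓ (witness j=0)
  i=1: ✓ (witness j=1)
  i=2: ✓ (witness j=2)
  i=3: ✓ (witness j=3)
  i=4: ✓ (witness j=4)
  i=5: ✓ (witness j=5)
  i=6: ✓ (witness j=6)
  i=7: ✓ (witness j=7)
  i=8: ✓ (witness j=8)
  i=9: ✓ (witness j=9)
  i=10: ✓ (witness j=10)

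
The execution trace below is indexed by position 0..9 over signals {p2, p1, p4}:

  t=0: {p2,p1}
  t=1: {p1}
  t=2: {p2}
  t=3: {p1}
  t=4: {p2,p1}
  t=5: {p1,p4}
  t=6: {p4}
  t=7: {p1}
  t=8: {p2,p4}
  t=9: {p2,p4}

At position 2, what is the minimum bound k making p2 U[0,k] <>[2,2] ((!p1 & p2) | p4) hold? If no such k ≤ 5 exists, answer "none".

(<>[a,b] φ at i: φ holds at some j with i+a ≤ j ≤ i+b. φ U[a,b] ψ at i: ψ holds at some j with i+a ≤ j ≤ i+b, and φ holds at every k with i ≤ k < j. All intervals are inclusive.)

1

Need earliest j ≥ 2 with <>[2,2] ((!p1 & p2) | p4), and p2 at every k in [2,j-1].
  j=2: rhs fails.
  j=3: rhs holds; lhs holds on [2,2]. k = 1.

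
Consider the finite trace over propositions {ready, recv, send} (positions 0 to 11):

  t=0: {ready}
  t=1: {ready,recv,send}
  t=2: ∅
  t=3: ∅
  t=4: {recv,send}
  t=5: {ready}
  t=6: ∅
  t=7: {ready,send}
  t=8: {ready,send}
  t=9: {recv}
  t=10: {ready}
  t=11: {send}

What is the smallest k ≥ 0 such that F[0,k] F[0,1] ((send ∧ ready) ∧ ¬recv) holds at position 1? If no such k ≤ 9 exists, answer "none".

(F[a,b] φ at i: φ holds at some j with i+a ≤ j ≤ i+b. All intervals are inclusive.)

5

Scan j = 1,2,… for F[0,1] ((send ∧ ready) ∧ ¬recv):
  j=1: fails
  j=2: fails
  j=3: fails
  j=4: fails
  j=5: fails
  j=6: holds
First hit at j=6, so smallest k = 6-1 = 5.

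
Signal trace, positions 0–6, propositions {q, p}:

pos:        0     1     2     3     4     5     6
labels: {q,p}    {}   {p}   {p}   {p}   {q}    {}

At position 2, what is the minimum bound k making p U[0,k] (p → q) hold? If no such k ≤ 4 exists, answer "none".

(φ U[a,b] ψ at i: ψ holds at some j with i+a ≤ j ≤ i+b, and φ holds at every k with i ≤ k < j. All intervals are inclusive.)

3

Need earliest j ≥ 2 with (p → q), and p at every k in [2,j-1].
  j=2: rhs fails.
  j=3: rhs fails.
  j=4: rhs fails.
  j=5: rhs holds; lhs holds on [2,4]. k = 3.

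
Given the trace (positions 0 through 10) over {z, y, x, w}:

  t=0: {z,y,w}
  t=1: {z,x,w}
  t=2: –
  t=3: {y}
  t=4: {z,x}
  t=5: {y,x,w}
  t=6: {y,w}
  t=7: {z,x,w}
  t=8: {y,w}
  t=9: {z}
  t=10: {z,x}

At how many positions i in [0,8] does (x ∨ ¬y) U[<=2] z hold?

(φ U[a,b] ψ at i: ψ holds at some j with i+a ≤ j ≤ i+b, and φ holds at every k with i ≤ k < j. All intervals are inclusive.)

Evaluate at each i in [0,8]:
  i=0: ✓ (rhs at j=0)
  i=1: ✓ (rhs at j=1)
  i=2: ✗ (lhs fails at k=3 before rhs at j=4)
  i=3: ✗ (lhs fails at k=3 before rhs at j=4)
  i=4: ✓ (rhs at j=4)
  i=5: ✗ (lhs fails at k=6 before rhs at j=7)
  i=6: ✗ (lhs fails at k=6 before rhs at j=7)
  i=7: ✓ (rhs at j=7)
  i=8: ✗ (lhs fails at k=8 before rhs at j=9)
Positions where it holds: {0, 1, 4, 7} → 4.

4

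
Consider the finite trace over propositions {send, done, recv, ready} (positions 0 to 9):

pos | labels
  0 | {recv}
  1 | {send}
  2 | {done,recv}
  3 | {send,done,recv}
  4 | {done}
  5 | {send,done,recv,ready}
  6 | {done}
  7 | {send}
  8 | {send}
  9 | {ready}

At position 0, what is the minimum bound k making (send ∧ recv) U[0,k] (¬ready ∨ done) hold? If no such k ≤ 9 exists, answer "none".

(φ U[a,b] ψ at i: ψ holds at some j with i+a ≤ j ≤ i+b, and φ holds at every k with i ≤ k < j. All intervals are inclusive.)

Need earliest j ≥ 0 with (¬ready ∨ done), and (send ∧ recv) at every k in [0,j-1].
  j=0: rhs holds (empty prefix). k = 0.

0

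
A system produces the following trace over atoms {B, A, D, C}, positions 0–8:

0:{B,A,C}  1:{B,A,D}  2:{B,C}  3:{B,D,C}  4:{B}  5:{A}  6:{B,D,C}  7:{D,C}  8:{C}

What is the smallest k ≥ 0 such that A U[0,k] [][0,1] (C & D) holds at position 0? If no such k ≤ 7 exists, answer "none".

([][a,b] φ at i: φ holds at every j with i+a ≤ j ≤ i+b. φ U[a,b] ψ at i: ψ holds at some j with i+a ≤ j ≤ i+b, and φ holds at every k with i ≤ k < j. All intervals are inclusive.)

Need earliest j ≥ 0 with [][0,1] (C & D), and A at every k in [0,j-1].
  j=0: rhs fails.
  j=1: rhs fails.
  j=2: rhs fails.
  j=3: rhs fails.
  j=4: rhs fails.
  j=5: rhs fails.
  j=6: rhs holds but lhs fails at k=2.
  j=7: rhs fails.
No witness within the range → none.

none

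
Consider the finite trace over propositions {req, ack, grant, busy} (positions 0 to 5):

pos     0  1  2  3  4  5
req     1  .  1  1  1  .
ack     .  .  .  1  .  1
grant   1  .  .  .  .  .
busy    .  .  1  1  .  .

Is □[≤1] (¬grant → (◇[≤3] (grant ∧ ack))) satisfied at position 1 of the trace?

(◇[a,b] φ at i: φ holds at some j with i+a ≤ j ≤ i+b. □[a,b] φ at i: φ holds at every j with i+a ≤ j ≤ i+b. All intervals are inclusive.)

Check (¬grant → (◇[≤3] (grant ∧ ack))) at every j in [1,2]:
  j=1: antecedent true; consequent fails (none in [1,4]) → ✗
  j=2: antecedent true; consequent fails (none in [2,5]) → ✗
Fails at j=1 → formula fails.

Does not hold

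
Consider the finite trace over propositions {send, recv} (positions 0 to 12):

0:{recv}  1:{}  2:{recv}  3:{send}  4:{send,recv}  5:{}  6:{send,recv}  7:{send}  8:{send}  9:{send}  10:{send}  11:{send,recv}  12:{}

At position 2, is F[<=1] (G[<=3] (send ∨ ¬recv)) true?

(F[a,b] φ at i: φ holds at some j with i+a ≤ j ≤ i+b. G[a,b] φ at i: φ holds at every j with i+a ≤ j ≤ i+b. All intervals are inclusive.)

True

Check G[<=3] (send ∨ ¬recv) at each j in [2,3]:
  j=2: fails at 2
  j=3: holds on [3,6]
Found at j=3 → formula holds.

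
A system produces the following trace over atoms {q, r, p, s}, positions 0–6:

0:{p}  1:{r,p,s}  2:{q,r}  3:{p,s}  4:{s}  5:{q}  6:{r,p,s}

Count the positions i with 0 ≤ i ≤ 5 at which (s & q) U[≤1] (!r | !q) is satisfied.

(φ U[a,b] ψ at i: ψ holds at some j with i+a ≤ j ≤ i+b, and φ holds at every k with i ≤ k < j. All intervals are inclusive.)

5

Evaluate at each i in [0,5]:
  i=0: ✓ (rhs at j=0)
  i=1: ✓ (rhs at j=1)
  i=2: ✗ (lhs fails at k=2 before rhs at j=3)
  i=3: ✓ (rhs at j=3)
  i=4: ✓ (rhs at j=4)
  i=5: ✓ (rhs at j=5)
Positions where it holds: {0, 1, 3, 4, 5} → 5.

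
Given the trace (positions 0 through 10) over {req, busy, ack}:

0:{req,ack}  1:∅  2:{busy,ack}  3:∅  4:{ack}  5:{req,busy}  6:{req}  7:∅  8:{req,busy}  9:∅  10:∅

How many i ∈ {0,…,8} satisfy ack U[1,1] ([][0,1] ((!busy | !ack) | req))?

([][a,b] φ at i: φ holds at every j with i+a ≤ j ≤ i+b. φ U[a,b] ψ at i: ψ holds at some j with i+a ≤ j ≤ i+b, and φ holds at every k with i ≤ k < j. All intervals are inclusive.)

Evaluate at each i in [0,8]:
  i=0: ✗ (no rhs in [1,1])
  i=1: ✗ (no rhs in [2,2])
  i=2: ✓ (rhs at j=3; lhs holds on [2,2])
  i=3: ✗ (lhs fails at k=3 before rhs at j=4)
  i=4: ✓ (rhs at j=5; lhs holds on [4,4])
  i=5: ✗ (lhs fails at k=5 before rhs at j=6)
  i=6: ✗ (lhs fails at k=6 before rhs at j=7)
  i=7: ✗ (lhs fails at k=7 before rhs at j=8)
  i=8: ✗ (lhs fails at k=8 before rhs at j=9)
Positions where it holds: {2, 4} → 2.

2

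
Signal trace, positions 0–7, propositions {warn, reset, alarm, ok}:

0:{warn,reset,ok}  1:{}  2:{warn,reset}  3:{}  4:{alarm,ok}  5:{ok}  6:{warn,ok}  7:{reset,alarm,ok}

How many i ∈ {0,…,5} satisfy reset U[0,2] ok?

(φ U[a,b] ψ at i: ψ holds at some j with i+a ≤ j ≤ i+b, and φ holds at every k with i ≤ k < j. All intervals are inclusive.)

3

Evaluate at each i in [0,5]:
  i=0: ✓ (rhs at j=0)
  i=1: ✗ (no rhs in [1,3])
  i=2: ✗ (lhs fails at k=3 before rhs at j=4)
  i=3: ✗ (lhs fails at k=3 before rhs at j=4)
  i=4: ✓ (rhs at j=4)
  i=5: ✓ (rhs at j=5)
Positions where it holds: {0, 4, 5} → 3.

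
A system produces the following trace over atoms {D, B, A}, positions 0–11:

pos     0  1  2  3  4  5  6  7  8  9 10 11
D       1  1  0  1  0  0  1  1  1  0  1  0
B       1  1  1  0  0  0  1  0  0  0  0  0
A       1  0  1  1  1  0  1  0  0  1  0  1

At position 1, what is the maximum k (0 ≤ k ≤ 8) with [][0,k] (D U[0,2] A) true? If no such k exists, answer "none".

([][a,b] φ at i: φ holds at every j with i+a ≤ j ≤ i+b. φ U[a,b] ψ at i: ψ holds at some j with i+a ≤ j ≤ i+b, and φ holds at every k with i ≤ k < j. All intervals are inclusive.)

(D U[0,2] A) must hold from j=1 onward; find where it first fails.
  j=1: holds
  j=2: holds
  j=3: holds
  j=4: holds
  j=5: fails
Holds on [1,4], so largest k = 3.

3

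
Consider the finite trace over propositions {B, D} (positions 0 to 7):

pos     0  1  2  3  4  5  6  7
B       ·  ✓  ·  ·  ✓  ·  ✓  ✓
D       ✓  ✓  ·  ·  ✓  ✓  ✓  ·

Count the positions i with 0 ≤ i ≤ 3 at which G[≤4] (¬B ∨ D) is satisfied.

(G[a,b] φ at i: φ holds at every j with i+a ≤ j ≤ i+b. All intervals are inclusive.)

Evaluate at each i in [0,3]:
  i=0: ✓ (all of [0,4])
  i=1: ✓ (all of [1,5])
  i=2: ✓ (all of [2,6])
  i=3: ✗ (fails at j=7)
Positions where it holds: {0, 1, 2} → 3.

3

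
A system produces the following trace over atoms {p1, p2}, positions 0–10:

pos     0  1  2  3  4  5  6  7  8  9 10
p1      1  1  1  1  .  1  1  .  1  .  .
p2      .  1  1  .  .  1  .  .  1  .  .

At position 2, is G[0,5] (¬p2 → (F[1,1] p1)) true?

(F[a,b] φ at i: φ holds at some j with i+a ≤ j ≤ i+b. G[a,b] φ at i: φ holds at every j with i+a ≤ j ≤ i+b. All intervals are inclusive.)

Check (¬p2 → (F[1,1] p1)) at every j in [2,7]:
  j=2: antecedent false → ✓
  j=3: antecedent true; consequent fails (none in [4,4]) → ✗
  j=4: antecedent true; consequent holds (witness at 5) → ✓
  j=5: antecedent false → ✓
  j=6: antecedent true; consequent fails (none in [7,7]) → ✗
  j=7: antecedent true; consequent holds (witness at 8) → ✓
Fails at j=3 → formula fails.

Does not hold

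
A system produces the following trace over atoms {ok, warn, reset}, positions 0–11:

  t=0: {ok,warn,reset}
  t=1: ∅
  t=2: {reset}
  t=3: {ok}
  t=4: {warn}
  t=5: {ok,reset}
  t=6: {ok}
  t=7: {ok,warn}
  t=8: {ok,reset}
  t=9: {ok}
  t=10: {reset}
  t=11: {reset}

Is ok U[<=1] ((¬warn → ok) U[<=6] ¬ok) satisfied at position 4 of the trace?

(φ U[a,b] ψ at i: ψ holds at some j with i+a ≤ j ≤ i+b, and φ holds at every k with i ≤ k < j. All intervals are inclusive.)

Need some j in [4,5] with ((¬warn → ok) U[<=6] ¬ok), and ok at every k in [4,j-1].
  j=4: ((¬warn → ok) U[<=6] ¬ok) holds; no prefix to check → satisfied.

True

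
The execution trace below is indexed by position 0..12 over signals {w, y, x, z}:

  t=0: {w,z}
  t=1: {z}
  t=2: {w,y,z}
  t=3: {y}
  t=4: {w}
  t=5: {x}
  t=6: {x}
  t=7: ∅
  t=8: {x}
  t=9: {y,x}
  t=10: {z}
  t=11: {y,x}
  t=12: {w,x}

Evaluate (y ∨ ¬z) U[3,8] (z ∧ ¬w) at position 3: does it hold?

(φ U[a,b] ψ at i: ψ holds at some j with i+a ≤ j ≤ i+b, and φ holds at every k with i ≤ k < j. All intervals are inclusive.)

Need some j in [6,11] with (z ∧ ¬w), and (y ∨ ¬z) at every k in [3,j-1].
  j=6: (z ∧ ¬w) false.
  j=7: (z ∧ ¬w) false.
  j=8: (z ∧ ¬w) false.
  j=9: (z ∧ ¬w) false.
  j=10: (z ∧ ¬w) holds; (y ∨ ¬z) holds at every k in [3,9] → satisfied.

Yes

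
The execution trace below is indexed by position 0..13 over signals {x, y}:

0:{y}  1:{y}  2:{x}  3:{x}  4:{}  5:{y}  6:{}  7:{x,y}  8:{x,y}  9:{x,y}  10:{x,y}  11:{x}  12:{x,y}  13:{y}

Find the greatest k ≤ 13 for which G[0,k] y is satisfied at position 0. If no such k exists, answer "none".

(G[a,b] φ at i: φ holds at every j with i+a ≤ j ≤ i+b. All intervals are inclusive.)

1

y must hold from j=0 onward; find where it first fails.
  j=0: holds
  j=1: holds
  j=2: fails
Holds on [0,1], so largest k = 1.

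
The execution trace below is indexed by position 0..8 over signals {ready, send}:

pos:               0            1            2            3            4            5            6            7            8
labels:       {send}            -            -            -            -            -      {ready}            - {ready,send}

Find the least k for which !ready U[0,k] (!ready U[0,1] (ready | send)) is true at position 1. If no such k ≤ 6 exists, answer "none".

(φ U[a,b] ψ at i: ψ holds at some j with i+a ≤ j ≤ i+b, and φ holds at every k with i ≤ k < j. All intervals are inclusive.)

Need earliest j ≥ 1 with (!ready U[0,1] (ready | send)), and !ready at every k in [1,j-1].
  j=1: rhs fails.
  j=2: rhs fails.
  j=3: rhs fails.
  j=4: rhs fails.
  j=5: rhs holds; lhs holds on [1,4]. k = 4.

4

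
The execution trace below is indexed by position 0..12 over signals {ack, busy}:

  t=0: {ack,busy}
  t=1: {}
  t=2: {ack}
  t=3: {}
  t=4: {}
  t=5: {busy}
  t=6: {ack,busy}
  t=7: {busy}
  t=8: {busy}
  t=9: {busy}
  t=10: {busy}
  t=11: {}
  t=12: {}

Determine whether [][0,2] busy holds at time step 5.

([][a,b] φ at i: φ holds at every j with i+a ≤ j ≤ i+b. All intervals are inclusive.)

Check busy at every j in [5,7]:
  j=5: true
  j=6: true
  j=7: true
All positions satisfy it → formula holds.

Yes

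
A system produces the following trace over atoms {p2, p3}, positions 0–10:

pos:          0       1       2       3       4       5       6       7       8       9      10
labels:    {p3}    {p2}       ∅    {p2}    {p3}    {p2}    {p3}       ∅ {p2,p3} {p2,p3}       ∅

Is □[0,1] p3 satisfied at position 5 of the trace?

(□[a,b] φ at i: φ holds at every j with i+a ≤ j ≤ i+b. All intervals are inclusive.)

Check p3 at every j in [5,6]:
  j=5: false
  j=6: true
Fails at j=5 → formula fails.

Does not hold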